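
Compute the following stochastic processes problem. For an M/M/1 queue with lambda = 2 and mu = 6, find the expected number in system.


rho = 2/6 = 0.3333
L = rho/(1-rho)
= 0.3333/0.6667
= 0.5000

0.5000


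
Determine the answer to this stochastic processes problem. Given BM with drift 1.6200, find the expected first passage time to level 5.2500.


Expected first passage time = a/mu
= 5.2500/1.6200
= 3.2407

3.2407


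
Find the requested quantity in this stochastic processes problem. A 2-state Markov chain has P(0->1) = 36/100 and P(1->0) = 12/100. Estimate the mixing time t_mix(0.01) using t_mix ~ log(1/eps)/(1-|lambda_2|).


lambda_2 = |1 - p01 - p10| = |1 - 0.3600 - 0.1200| = 0.5200
t_mix ~ log(1/eps)/(1 - |lambda_2|)
= log(100)/(1 - 0.5200) = 4.6052/0.4800
= 9.5941

9.5941


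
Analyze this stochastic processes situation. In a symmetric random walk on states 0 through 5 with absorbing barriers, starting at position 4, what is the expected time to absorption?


For symmetric RW on 0,...,N with absorbing barriers, E(i) = i*(N-i)
E(4) = 4 * 1 = 4

4


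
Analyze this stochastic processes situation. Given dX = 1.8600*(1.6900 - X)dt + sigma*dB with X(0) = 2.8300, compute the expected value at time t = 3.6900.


E[X(t)] = mu + (X(0) - mu)*exp(-theta*t)
= 1.6900 + (2.8300 - 1.6900)*exp(-1.8600*3.6900)
= 1.6900 + 1.1400 * 0.0010
= 1.6912

1.6912


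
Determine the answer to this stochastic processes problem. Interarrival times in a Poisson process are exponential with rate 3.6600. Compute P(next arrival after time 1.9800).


P(X > t) = exp(-lambda * t)
= exp(-3.6600 * 1.9800)
= exp(-7.2468) = 7.1245e-04

7.1245e-04


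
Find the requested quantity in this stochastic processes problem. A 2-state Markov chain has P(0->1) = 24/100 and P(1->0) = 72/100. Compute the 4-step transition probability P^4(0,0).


Computing P^4 by matrix multiplication.
P = [[0.7600, 0.2400], [0.7200, 0.2800]]
After raising P to the power 4:
P^4(0,0) = 0.7500

0.7500


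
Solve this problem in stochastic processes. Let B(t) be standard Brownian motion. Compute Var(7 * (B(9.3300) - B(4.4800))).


Var(alpha*(B(t)-B(s))) = alpha^2 * (t-s)
= 7^2 * (9.3300 - 4.4800)
= 49 * 4.8500
= 237.6500

237.6500


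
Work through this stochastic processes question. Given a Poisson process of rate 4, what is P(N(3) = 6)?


P(N(t)=k) = (lambda*t)^k * exp(-lambda*t) / k!
lambda*t = 12
= 12^6 * exp(-12) / 6!
= 2985984 * 6.1442e-06 / 720
= 0.0255

0.0255


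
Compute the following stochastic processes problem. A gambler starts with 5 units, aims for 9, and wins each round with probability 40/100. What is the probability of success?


Gambler's ruin formula:
r = q/p = 0.6000/0.4000 = 1.5000
P(win) = (1 - r^i)/(1 - r^N)
= (1 - 1.5000^5)/(1 - 1.5000^9)
= 0.1761

0.1761


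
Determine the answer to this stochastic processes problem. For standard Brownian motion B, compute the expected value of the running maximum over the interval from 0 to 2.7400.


E(max B(s)) = sqrt(2t/pi)
= sqrt(2*2.7400/pi)
= sqrt(1.7443)
= 1.3207

1.3207


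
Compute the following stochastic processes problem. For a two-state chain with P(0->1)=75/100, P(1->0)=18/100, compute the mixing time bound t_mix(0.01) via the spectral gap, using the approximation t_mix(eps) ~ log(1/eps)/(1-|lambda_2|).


lambda_2 = |1 - p01 - p10| = |1 - 0.7500 - 0.1800| = 0.0700
t_mix ~ log(1/eps)/(1 - |lambda_2|)
= log(100)/(1 - 0.0700) = 4.6052/0.9300
= 4.9518

4.9518


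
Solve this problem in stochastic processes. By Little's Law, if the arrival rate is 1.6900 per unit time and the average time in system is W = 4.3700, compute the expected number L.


Little's Law: L = lambda * W
= 1.6900 * 4.3700
= 7.3853

7.3853


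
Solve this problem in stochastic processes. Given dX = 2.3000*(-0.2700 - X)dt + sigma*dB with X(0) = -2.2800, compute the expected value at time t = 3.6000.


E[X(t)] = mu + (X(0) - mu)*exp(-theta*t)
= -0.2700 + (-2.2800 - -0.2700)*exp(-2.3000*3.6000)
= -0.2700 + -2.0100 * 2.5354e-04
= -0.2705

-0.2705


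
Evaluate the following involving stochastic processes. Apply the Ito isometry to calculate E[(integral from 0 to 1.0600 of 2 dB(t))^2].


By Ito isometry: E[(int f dB)^2] = int f^2 dt
= 2^2 * 1.0600
= 4 * 1.0600 = 4.2400

4.2400


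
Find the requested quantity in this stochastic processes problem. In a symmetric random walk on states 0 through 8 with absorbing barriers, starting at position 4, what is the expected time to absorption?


For symmetric RW on 0,...,N with absorbing barriers, E(i) = i*(N-i)
E(4) = 4 * 4 = 16

16


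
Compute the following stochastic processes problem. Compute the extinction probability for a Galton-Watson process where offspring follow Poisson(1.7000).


Since mu = 1.7000 > 1, extinction prob q < 1.
Solve s = exp(mu*(s-1)) iteratively.
q = 0.3088

0.3088


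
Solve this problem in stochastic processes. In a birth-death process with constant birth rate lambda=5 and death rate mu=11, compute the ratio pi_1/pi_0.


For birth-death process, pi_n/pi_0 = (lambda/mu)^n
= (5/11)^1
= 0.4545

0.4545


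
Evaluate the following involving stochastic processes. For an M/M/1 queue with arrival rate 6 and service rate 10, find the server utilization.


rho = lambda/mu
= 6/10
= 0.6000

0.6000


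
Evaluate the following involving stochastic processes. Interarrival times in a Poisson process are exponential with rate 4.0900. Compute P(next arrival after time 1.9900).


P(X > t) = exp(-lambda * t)
= exp(-4.0900 * 1.9900)
= exp(-8.1391) = 2.9190e-04

2.9190e-04


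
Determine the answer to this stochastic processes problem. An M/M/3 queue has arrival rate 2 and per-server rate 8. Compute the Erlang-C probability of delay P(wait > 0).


a = lambda/mu = 0.2500
rho = a/c = 0.0833
Erlang-C formula applied:
C(c,a) = 0.0022

0.0022


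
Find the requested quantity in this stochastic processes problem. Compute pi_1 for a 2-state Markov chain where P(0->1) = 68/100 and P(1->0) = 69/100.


Stationary distribution: pi_0 = p10/(p01+p10), pi_1 = p01/(p01+p10)
p01 = 0.6800, p10 = 0.6900
pi_1 = 0.4964

0.4964


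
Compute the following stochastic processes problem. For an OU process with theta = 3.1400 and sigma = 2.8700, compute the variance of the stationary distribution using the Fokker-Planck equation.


Stationary variance = sigma^2 / (2*theta)
= 2.8700^2 / (2*3.1400)
= 8.2369 / 6.2800
= 1.3116

1.3116


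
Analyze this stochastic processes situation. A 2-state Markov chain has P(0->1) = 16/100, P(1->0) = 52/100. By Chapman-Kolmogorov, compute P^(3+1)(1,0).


P^4 = P^3 * P^1
Computing via matrix multiplication of the transition matrix.
Entry (1,0) of P^4 = 0.7567

0.7567


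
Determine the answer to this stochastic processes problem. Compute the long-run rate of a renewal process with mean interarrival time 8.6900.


Long-run renewal rate = 1/E(X)
= 1/8.6900
= 0.1151

0.1151


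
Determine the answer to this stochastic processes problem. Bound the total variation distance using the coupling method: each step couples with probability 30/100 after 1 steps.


TV distance bound <= (1-delta)^n
= (1 - 0.3000)^1
= 0.7000^1
= 0.7000

0.7000


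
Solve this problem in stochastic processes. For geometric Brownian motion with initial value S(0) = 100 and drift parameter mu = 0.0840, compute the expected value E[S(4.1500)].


E[S(t)] = S(0) * exp(mu * t)
= 100 * exp(0.0840 * 4.1500)
= 100 * 1.4171
= 141.7082

141.7082


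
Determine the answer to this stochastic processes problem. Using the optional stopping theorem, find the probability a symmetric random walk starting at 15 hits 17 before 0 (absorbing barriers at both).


By optional stopping theorem: E(M at tau) = M(0) = 15
P(hit 17)*17 + P(hit 0)*0 = 15
P(hit 17) = (15 - 0)/(17 - 0) = 15/17 = 0.8824

0.8824


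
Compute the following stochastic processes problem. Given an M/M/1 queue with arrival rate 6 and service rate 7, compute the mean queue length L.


rho = 6/7 = 0.8571
L = rho/(1-rho)
= 0.8571/0.1429
= 6.0000

6.0000


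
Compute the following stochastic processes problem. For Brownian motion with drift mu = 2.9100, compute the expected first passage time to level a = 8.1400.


Expected first passage time = a/mu
= 8.1400/2.9100
= 2.7973

2.7973


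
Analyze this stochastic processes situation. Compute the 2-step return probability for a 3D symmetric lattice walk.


P(return in 2 steps) = P(reverse first step) = 1/(2d)
= 1/6
= 0.1667

0.1667


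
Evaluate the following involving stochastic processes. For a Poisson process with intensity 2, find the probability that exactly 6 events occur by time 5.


P(N(t)=k) = (lambda*t)^k * exp(-lambda*t) / k!
lambda*t = 10
= 10^6 * exp(-10) / 6!
= 1000000 * 4.5400e-05 / 720
= 0.0631

0.0631


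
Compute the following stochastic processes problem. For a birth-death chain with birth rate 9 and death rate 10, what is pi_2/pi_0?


For birth-death process, pi_n/pi_0 = (lambda/mu)^n
= (9/10)^2
= 0.8100

0.8100


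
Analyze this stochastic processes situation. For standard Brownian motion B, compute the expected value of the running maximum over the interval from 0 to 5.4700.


E(max B(s)) = sqrt(2t/pi)
= sqrt(2*5.4700/pi)
= sqrt(3.4823)
= 1.8661

1.8661


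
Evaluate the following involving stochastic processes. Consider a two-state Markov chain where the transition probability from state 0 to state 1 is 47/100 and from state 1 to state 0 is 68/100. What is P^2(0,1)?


Computing P^2 by matrix multiplication.
P = [[0.5300, 0.4700], [0.6800, 0.3200]]
After raising P to the power 2:
P^2(0,1) = 0.3995

0.3995


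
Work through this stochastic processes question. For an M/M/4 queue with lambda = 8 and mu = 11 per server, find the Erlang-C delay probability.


a = lambda/mu = 0.7273
rho = a/c = 0.1818
Erlang-C formula applied:
C(c,a) = 0.0069

0.0069


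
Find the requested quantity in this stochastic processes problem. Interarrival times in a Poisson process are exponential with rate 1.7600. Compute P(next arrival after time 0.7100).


P(X > t) = exp(-lambda * t)
= exp(-1.7600 * 0.7100)
= exp(-1.2496) = 0.2866

0.2866


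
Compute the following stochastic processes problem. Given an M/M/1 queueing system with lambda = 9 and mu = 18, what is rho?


rho = lambda/mu
= 9/18
= 0.5000

0.5000


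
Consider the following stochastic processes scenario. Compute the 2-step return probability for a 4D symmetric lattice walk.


P(return in 2 steps) = P(reverse first step) = 1/(2d)
= 1/8
= 0.1250

0.1250


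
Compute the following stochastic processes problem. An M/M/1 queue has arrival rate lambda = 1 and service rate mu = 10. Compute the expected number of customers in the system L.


rho = 1/10 = 0.1000
L = rho/(1-rho)
= 0.1000/0.9000
= 0.1111

0.1111


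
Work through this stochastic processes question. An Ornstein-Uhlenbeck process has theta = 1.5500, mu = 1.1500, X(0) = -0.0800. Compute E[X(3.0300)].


E[X(t)] = mu + (X(0) - mu)*exp(-theta*t)
= 1.1500 + (-0.0800 - 1.1500)*exp(-1.5500*3.0300)
= 1.1500 + -1.2300 * 0.0091
= 1.1388

1.1388


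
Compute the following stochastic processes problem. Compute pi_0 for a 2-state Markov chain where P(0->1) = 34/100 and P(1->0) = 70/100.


Stationary distribution: pi_0 = p10/(p01+p10), pi_1 = p01/(p01+p10)
p01 = 0.3400, p10 = 0.7000
pi_0 = 0.6731

0.6731


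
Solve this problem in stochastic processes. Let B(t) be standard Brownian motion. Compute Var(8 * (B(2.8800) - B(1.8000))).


Var(alpha*(B(t)-B(s))) = alpha^2 * (t-s)
= 8^2 * (2.8800 - 1.8000)
= 64 * 1.0800
= 69.1200

69.1200


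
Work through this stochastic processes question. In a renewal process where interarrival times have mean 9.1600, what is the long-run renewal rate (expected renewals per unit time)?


Long-run renewal rate = 1/E(X)
= 1/9.1600
= 0.1092

0.1092


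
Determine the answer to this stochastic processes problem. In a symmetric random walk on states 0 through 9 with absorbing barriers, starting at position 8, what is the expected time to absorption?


For symmetric RW on 0,...,N with absorbing barriers, E(i) = i*(N-i)
E(8) = 8 * 1 = 8

8


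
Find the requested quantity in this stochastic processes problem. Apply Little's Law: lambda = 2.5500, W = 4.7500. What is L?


Little's Law: L = lambda * W
= 2.5500 * 4.7500
= 12.1125

12.1125


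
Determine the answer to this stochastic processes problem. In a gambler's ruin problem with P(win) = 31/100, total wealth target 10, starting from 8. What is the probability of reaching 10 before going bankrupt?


Gambler's ruin formula:
r = q/p = 0.6900/0.3100 = 2.2258
P(win) = (1 - r^i)/(1 - r^N)
= (1 - 2.2258^8)/(1 - 2.2258^10)
= 0.2016

0.2016


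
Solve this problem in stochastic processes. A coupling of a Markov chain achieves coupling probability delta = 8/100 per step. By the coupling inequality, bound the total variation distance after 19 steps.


TV distance bound <= (1-delta)^n
= (1 - 0.0800)^19
= 0.9200^19
= 0.2051

0.2051


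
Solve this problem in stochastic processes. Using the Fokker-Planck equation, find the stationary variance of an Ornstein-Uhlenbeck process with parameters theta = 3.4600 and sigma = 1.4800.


Stationary variance = sigma^2 / (2*theta)
= 1.4800^2 / (2*3.4600)
= 2.1904 / 6.9200
= 0.3165

0.3165


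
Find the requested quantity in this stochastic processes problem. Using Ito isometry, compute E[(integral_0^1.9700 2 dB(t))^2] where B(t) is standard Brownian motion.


By Ito isometry: E[(int f dB)^2] = int f^2 dt
= 2^2 * 1.9700
= 4 * 1.9700 = 7.8800

7.8800


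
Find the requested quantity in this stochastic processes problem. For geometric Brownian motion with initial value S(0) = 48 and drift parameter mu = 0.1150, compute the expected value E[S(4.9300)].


E[S(t)] = S(0) * exp(mu * t)
= 48 * exp(0.1150 * 4.9300)
= 48 * 1.7629
= 84.6183

84.6183


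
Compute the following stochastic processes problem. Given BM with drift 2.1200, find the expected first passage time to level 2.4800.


Expected first passage time = a/mu
= 2.4800/2.1200
= 1.1698

1.1698


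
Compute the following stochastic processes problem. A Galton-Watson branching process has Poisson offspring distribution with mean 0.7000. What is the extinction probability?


Since mu = 0.7000 <= 1, extinction probability = 1.

1.0000


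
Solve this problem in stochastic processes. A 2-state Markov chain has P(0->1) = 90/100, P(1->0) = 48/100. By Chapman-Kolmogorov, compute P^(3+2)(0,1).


P^5 = P^3 * P^2
Computing via matrix multiplication of the transition matrix.
Entry (0,1) of P^5 = 0.6573

0.6573


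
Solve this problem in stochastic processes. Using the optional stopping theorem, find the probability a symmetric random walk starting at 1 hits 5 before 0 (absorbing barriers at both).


By optional stopping theorem: E(M at tau) = M(0) = 1
P(hit 5)*5 + P(hit 0)*0 = 1
P(hit 5) = (1 - 0)/(5 - 0) = 1/5 = 0.2000

0.2000


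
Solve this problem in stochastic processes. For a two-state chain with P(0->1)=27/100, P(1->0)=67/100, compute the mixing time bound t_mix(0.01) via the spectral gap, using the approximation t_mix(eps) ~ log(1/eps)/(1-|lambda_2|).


lambda_2 = |1 - p01 - p10| = |1 - 0.2700 - 0.6700| = 0.0600
t_mix ~ log(1/eps)/(1 - |lambda_2|)
= log(100)/(1 - 0.0600) = 4.6052/0.9400
= 4.8991

4.8991


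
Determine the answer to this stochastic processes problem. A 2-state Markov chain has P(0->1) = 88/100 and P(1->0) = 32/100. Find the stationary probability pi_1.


Stationary distribution: pi_0 = p10/(p01+p10), pi_1 = p01/(p01+p10)
p01 = 0.8800, p10 = 0.3200
pi_1 = 0.7333

0.7333


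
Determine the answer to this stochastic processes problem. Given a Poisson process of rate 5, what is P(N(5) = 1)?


P(N(t)=k) = (lambda*t)^k * exp(-lambda*t) / k!
lambda*t = 25
= 25^1 * exp(-25) / 1!
= 25 * 1.3888e-11 / 1
= 3.4720e-10

3.4720e-10


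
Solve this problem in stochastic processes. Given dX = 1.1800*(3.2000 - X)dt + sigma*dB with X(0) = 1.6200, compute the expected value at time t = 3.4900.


E[X(t)] = mu + (X(0) - mu)*exp(-theta*t)
= 3.2000 + (1.6200 - 3.2000)*exp(-1.1800*3.4900)
= 3.2000 + -1.5800 * 0.0163
= 3.1743

3.1743


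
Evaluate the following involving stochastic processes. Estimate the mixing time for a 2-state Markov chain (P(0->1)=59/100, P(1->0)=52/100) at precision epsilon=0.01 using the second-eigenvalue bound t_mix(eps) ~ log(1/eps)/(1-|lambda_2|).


lambda_2 = |1 - p01 - p10| = |1 - 0.5900 - 0.5200| = 0.1100
t_mix ~ log(1/eps)/(1 - |lambda_2|)
= log(100)/(1 - 0.1100) = 4.6052/0.8900
= 5.1743

5.1743


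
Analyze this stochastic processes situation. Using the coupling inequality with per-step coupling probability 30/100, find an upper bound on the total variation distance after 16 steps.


TV distance bound <= (1-delta)^n
= (1 - 0.3000)^16
= 0.7000^16
= 0.0033

0.0033


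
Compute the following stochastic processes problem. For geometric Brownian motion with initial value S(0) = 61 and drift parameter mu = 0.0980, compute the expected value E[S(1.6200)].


E[S(t)] = S(0) * exp(mu * t)
= 61 * exp(0.0980 * 1.6200)
= 61 * 1.1721
= 71.4955

71.4955


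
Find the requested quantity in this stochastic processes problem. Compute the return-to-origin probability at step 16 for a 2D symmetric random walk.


P = C(16,8)^2 / 4^16
= 12870^2 / 4294967296
= 165636900 / 4294967296
= 0.0386

0.0386


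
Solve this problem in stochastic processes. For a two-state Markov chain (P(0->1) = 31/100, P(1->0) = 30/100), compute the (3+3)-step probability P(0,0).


P^6 = P^3 * P^3
Computing via matrix multiplication of the transition matrix.
Entry (0,0) of P^6 = 0.4936

0.4936


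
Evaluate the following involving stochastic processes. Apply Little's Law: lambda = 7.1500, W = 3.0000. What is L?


Little's Law: L = lambda * W
= 7.1500 * 3.0000
= 21.4500

21.4500


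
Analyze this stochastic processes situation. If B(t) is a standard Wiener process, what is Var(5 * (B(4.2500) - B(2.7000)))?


Var(alpha*(B(t)-B(s))) = alpha^2 * (t-s)
= 5^2 * (4.2500 - 2.7000)
= 25 * 1.5500
= 38.7500

38.7500


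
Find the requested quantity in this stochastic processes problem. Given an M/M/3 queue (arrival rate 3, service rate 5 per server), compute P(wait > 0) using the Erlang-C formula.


a = lambda/mu = 0.6000
rho = a/c = 0.2000
Erlang-C formula applied:
C(c,a) = 0.0247

0.0247


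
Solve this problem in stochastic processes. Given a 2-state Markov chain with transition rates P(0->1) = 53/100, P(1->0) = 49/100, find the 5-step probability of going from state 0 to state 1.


Computing P^5 by matrix multiplication.
P = [[0.4700, 0.5300], [0.4900, 0.5100]]
After raising P to the power 5:
P^5(0,1) = 0.5196

0.5196


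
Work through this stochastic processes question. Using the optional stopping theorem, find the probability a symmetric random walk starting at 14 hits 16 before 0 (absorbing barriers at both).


By optional stopping theorem: E(M at tau) = M(0) = 14
P(hit 16)*16 + P(hit 0)*0 = 14
P(hit 16) = (14 - 0)/(16 - 0) = 7/8 = 0.8750

0.8750


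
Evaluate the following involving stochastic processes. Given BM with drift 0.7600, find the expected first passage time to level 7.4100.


Expected first passage time = a/mu
= 7.4100/0.7600
= 9.7500

9.7500


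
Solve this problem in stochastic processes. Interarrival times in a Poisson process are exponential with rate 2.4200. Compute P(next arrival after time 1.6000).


P(X > t) = exp(-lambda * t)
= exp(-2.4200 * 1.6000)
= exp(-3.8720) = 0.0208

0.0208


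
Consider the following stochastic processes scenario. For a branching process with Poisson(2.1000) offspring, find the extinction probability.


Since mu = 2.1000 > 1, extinction prob q < 1.
Solve s = exp(mu*(s-1)) iteratively.
q = 0.1779

0.1779


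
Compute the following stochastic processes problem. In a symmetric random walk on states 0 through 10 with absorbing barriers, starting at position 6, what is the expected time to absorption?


For symmetric RW on 0,...,N with absorbing barriers, E(i) = i*(N-i)
E(6) = 6 * 4 = 24

24


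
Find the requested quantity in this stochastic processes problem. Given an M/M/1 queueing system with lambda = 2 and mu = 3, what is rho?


rho = lambda/mu
= 2/3
= 0.6667

0.6667


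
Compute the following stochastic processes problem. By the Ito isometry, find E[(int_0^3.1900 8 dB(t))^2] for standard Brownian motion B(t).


By Ito isometry: E[(int f dB)^2] = int f^2 dt
= 8^2 * 3.1900
= 64 * 3.1900 = 204.1600

204.1600


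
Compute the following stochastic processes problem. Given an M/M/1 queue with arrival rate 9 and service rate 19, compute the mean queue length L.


rho = 9/19 = 0.4737
L = rho/(1-rho)
= 0.4737/0.5263
= 0.9000

0.9000


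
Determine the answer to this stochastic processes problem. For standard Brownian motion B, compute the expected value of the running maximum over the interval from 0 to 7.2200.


E(max B(s)) = sqrt(2t/pi)
= sqrt(2*7.2200/pi)
= sqrt(4.5964)
= 2.1439

2.1439


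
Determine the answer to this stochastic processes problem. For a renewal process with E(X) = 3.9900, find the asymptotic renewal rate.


Long-run renewal rate = 1/E(X)
= 1/3.9900
= 0.2506

0.2506


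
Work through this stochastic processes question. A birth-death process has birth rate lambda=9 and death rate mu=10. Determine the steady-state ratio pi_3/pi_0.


For birth-death process, pi_n/pi_0 = (lambda/mu)^n
= (9/10)^3
= 0.7290

0.7290


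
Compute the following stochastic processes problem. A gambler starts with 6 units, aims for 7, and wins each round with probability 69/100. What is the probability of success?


Gambler's ruin formula:
r = q/p = 0.3100/0.6900 = 0.4493
P(win) = (1 - r^i)/(1 - r^N)
= (1 - 0.4493^6)/(1 - 0.4493^7)
= 0.9955

0.9955


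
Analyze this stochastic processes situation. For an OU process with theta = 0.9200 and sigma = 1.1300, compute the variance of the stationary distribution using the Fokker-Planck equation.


Stationary variance = sigma^2 / (2*theta)
= 1.1300^2 / (2*0.9200)
= 1.2769 / 1.8400
= 0.6940

0.6940


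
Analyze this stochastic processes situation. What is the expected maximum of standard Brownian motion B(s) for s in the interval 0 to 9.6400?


E(max B(s)) = sqrt(2t/pi)
= sqrt(2*9.6400/pi)
= sqrt(6.1370)
= 2.4773

2.4773


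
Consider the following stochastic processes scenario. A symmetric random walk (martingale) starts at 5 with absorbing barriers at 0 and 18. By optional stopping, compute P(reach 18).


By optional stopping theorem: E(M at tau) = M(0) = 5
P(hit 18)*18 + P(hit 0)*0 = 5
P(hit 18) = (5 - 0)/(18 - 0) = 5/18 = 0.2778

0.2778


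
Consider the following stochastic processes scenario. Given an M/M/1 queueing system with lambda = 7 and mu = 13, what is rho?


rho = lambda/mu
= 7/13
= 0.5385

0.5385


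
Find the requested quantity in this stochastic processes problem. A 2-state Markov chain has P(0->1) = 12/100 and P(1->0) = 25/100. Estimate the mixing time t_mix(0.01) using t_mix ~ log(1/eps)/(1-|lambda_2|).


lambda_2 = |1 - p01 - p10| = |1 - 0.1200 - 0.2500| = 0.6300
t_mix ~ log(1/eps)/(1 - |lambda_2|)
= log(100)/(1 - 0.6300) = 4.6052/0.3700
= 12.4464

12.4464


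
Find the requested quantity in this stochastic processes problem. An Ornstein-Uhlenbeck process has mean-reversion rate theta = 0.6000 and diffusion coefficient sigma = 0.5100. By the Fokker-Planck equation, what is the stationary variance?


Stationary variance = sigma^2 / (2*theta)
= 0.5100^2 / (2*0.6000)
= 0.2601 / 1.2000
= 0.2167

0.2167


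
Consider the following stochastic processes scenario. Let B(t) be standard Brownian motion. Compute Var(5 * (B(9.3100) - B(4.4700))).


Var(alpha*(B(t)-B(s))) = alpha^2 * (t-s)
= 5^2 * (9.3100 - 4.4700)
= 25 * 4.8400
= 121.0000

121.0000


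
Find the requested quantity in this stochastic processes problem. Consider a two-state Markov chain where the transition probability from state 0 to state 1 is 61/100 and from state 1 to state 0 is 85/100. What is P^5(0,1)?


Computing P^5 by matrix multiplication.
P = [[0.3900, 0.6100], [0.8500, 0.1500]]
After raising P to the power 5:
P^5(0,1) = 0.4264

0.4264


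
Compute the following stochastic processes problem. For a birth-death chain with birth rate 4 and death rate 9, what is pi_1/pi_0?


For birth-death process, pi_n/pi_0 = (lambda/mu)^n
= (4/9)^1
= 0.4444

0.4444


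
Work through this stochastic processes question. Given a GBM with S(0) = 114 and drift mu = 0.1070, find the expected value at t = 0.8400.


E[S(t)] = S(0) * exp(mu * t)
= 114 * exp(0.1070 * 0.8400)
= 114 * 1.0940
= 124.7209

124.7209


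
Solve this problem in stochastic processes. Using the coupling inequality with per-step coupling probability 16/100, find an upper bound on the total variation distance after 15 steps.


TV distance bound <= (1-delta)^n
= (1 - 0.1600)^15
= 0.8400^15
= 0.0731

0.0731


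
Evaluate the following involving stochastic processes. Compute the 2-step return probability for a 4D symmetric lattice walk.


P(return in 2 steps) = P(reverse first step) = 1/(2d)
= 1/8
= 0.1250

0.1250


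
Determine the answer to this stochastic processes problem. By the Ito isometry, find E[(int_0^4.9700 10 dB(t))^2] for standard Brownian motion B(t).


By Ito isometry: E[(int f dB)^2] = int f^2 dt
= 10^2 * 4.9700
= 100 * 4.9700 = 497.0000

497.0000


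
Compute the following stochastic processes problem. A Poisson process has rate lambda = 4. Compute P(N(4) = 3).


P(N(t)=k) = (lambda*t)^k * exp(-lambda*t) / k!
lambda*t = 16
= 16^3 * exp(-16) / 3!
= 4096 * 1.1254e-07 / 6
= 7.6824e-05

7.6824e-05


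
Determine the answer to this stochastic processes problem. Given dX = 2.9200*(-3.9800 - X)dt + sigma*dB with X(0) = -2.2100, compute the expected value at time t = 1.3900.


E[X(t)] = mu + (X(0) - mu)*exp(-theta*t)
= -3.9800 + (-2.2100 - -3.9800)*exp(-2.9200*1.3900)
= -3.9800 + 1.7700 * 0.0173
= -3.9494

-3.9494


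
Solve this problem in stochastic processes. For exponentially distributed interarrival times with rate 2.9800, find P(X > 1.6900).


P(X > t) = exp(-lambda * t)
= exp(-2.9800 * 1.6900)
= exp(-5.0362) = 0.0065

0.0065


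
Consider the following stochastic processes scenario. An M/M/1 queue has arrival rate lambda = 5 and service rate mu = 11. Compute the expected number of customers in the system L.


rho = 5/11 = 0.4545
L = rho/(1-rho)
= 0.4545/0.5455
= 0.8333

0.8333


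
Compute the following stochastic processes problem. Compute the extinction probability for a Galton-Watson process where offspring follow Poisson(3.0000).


Since mu = 3.0000 > 1, extinction prob q < 1.
Solve s = exp(mu*(s-1)) iteratively.
q = 0.0595

0.0595


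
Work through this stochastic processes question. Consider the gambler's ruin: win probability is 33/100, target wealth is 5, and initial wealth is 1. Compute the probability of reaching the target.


Gambler's ruin formula:
r = q/p = 0.6700/0.3300 = 2.0303
P(win) = (1 - r^i)/(1 - r^N)
= (1 - 2.0303^1)/(1 - 2.0303^5)
= 0.0308

0.0308


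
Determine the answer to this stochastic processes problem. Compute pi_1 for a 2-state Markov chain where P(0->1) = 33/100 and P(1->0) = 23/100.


Stationary distribution: pi_0 = p10/(p01+p10), pi_1 = p01/(p01+p10)
p01 = 0.3300, p10 = 0.2300
pi_1 = 0.5893

0.5893


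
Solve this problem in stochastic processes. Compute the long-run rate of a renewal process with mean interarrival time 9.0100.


Long-run renewal rate = 1/E(X)
= 1/9.0100
= 0.1110

0.1110


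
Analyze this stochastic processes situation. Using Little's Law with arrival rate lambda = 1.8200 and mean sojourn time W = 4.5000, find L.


Little's Law: L = lambda * W
= 1.8200 * 4.5000
= 8.1900

8.1900


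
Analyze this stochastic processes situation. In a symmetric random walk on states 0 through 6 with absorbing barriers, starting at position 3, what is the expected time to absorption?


For symmetric RW on 0,...,N with absorbing barriers, E(i) = i*(N-i)
E(3) = 3 * 3 = 9

9


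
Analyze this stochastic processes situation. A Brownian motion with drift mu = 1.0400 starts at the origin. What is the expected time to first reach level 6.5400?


Expected first passage time = a/mu
= 6.5400/1.0400
= 6.2885

6.2885


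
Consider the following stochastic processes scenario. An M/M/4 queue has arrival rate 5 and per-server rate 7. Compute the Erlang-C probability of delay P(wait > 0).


a = lambda/mu = 0.7143
rho = a/c = 0.1786
Erlang-C formula applied:
C(c,a) = 0.0065

0.0065


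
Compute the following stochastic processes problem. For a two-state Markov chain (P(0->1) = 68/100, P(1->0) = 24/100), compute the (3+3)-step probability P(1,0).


P^6 = P^3 * P^3
Computing via matrix multiplication of the transition matrix.
Entry (1,0) of P^6 = 0.2609

0.2609


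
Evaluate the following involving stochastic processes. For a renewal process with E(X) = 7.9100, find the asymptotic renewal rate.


Long-run renewal rate = 1/E(X)
= 1/7.9100
= 0.1264

0.1264


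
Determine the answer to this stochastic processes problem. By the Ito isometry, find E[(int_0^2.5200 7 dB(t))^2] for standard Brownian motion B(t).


By Ito isometry: E[(int f dB)^2] = int f^2 dt
= 7^2 * 2.5200
= 49 * 2.5200 = 123.4800

123.4800


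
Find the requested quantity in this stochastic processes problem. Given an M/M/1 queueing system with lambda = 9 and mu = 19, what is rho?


rho = lambda/mu
= 9/19
= 0.4737

0.4737


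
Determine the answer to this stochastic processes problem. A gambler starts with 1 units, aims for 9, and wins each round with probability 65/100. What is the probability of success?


Gambler's ruin formula:
r = q/p = 0.3500/0.6500 = 0.5385
P(win) = (1 - r^i)/(1 - r^N)
= (1 - 0.5385^1)/(1 - 0.5385^9)
= 0.4633

0.4633


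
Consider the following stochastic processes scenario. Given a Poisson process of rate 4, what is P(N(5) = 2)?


P(N(t)=k) = (lambda*t)^k * exp(-lambda*t) / k!
lambda*t = 20
= 20^2 * exp(-20) / 2!
= 400 * 2.0612e-09 / 2
= 4.1223e-07

4.1223e-07


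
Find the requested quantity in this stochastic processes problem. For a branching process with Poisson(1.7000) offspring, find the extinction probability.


Since mu = 1.7000 > 1, extinction prob q < 1.
Solve s = exp(mu*(s-1)) iteratively.
q = 0.3088

0.3088


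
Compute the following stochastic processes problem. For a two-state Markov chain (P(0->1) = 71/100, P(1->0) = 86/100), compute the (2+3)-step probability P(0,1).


P^5 = P^2 * P^3
Computing via matrix multiplication of the transition matrix.
Entry (0,1) of P^5 = 0.4794

0.4794


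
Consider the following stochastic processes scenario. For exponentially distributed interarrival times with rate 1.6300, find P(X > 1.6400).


P(X > t) = exp(-lambda * t)
= exp(-1.6300 * 1.6400)
= exp(-2.6732) = 0.0690

0.0690


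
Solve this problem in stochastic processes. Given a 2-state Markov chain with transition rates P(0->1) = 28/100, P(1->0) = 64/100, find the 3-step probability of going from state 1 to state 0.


Computing P^3 by matrix multiplication.
P = [[0.7200, 0.2800], [0.6400, 0.3600]]
After raising P to the power 3:
P^3(1,0) = 0.6953

0.6953


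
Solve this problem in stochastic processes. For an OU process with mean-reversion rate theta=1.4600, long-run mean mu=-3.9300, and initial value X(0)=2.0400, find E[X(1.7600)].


E[X(t)] = mu + (X(0) - mu)*exp(-theta*t)
= -3.9300 + (2.0400 - -3.9300)*exp(-1.4600*1.7600)
= -3.9300 + 5.9700 * 0.0766
= -3.4729

-3.4729


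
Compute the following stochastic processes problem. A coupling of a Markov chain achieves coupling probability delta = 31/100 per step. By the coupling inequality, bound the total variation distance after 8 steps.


TV distance bound <= (1-delta)^n
= (1 - 0.3100)^8
= 0.6900^8
= 0.0514

0.0514


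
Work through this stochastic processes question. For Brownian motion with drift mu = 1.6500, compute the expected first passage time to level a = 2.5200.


Expected first passage time = a/mu
= 2.5200/1.6500
= 1.5273

1.5273


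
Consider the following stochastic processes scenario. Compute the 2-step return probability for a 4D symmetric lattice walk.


P(return in 2 steps) = P(reverse first step) = 1/(2d)
= 1/8
= 0.1250

0.1250


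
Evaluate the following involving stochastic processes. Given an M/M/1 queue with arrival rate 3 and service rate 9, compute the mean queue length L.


rho = 3/9 = 0.3333
L = rho/(1-rho)
= 0.3333/0.6667
= 0.5000

0.5000


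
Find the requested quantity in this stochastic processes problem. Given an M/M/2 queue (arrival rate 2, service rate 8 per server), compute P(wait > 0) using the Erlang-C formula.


a = lambda/mu = 0.2500
rho = a/c = 0.1250
Erlang-C formula applied:
C(c,a) = 0.0278

0.0278


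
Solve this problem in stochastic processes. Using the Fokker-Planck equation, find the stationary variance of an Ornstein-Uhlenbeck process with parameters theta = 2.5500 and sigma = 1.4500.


Stationary variance = sigma^2 / (2*theta)
= 1.4500^2 / (2*2.5500)
= 2.1025 / 5.1000
= 0.4123

0.4123


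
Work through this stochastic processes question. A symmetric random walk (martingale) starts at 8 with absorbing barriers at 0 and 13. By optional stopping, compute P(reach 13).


By optional stopping theorem: E(M at tau) = M(0) = 8
P(hit 13)*13 + P(hit 0)*0 = 8
P(hit 13) = (8 - 0)/(13 - 0) = 8/13 = 0.6154

0.6154


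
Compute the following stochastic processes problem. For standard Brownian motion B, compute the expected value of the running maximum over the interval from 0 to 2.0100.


E(max B(s)) = sqrt(2t/pi)
= sqrt(2*2.0100/pi)
= sqrt(1.2796)
= 1.1312

1.1312


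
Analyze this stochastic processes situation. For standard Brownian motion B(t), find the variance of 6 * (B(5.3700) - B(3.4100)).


Var(alpha*(B(t)-B(s))) = alpha^2 * (t-s)
= 6^2 * (5.3700 - 3.4100)
= 36 * 1.9600
= 70.5600

70.5600


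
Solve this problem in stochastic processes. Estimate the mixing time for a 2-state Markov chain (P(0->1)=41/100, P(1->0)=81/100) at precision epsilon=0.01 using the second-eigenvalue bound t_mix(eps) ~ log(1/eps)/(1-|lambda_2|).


lambda_2 = |1 - p01 - p10| = |1 - 0.4100 - 0.8100| = 0.2200
t_mix ~ log(1/eps)/(1 - |lambda_2|)
= log(100)/(1 - 0.2200) = 4.6052/0.7800
= 5.9041

5.9041


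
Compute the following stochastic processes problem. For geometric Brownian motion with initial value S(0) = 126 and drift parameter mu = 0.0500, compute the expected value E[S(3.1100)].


E[S(t)] = S(0) * exp(mu * t)
= 126 * exp(0.0500 * 3.1100)
= 126 * 1.1682
= 147.1985

147.1985


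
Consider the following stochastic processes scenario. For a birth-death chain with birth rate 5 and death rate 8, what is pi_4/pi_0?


For birth-death process, pi_n/pi_0 = (lambda/mu)^n
= (5/8)^4
= 0.1526

0.1526


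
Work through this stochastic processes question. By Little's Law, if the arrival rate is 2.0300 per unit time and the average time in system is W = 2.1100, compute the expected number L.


Little's Law: L = lambda * W
= 2.0300 * 2.1100
= 4.2833

4.2833


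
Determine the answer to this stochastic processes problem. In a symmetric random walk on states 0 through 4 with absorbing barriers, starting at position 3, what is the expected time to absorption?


For symmetric RW on 0,...,N with absorbing barriers, E(i) = i*(N-i)
E(3) = 3 * 1 = 3

3


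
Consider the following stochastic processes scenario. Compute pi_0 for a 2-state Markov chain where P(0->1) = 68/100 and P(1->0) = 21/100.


Stationary distribution: pi_0 = p10/(p01+p10), pi_1 = p01/(p01+p10)
p01 = 0.6800, p10 = 0.2100
pi_0 = 0.2360

0.2360


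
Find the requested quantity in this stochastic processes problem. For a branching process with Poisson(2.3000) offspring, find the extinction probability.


Since mu = 2.3000 > 1, extinction prob q < 1.
Solve s = exp(mu*(s-1)) iteratively.
q = 0.1376

0.1376


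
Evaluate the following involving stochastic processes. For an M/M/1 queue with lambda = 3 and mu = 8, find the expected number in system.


rho = 3/8 = 0.3750
L = rho/(1-rho)
= 0.3750/0.6250
= 0.6000

0.6000


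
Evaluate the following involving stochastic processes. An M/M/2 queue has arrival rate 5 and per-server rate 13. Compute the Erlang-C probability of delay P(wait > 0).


a = lambda/mu = 0.3846
rho = a/c = 0.1923
Erlang-C formula applied:
C(c,a) = 0.0620

0.0620


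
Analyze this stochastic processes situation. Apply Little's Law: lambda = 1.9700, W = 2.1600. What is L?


Little's Law: L = lambda * W
= 1.9700 * 2.1600
= 4.2552

4.2552


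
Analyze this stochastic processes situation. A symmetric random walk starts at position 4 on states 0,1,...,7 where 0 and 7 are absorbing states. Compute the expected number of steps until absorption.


For symmetric RW on 0,...,N with absorbing barriers, E(i) = i*(N-i)
E(4) = 4 * 3 = 12

12


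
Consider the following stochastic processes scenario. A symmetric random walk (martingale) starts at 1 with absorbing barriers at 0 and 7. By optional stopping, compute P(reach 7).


By optional stopping theorem: E(M at tau) = M(0) = 1
P(hit 7)*7 + P(hit 0)*0 = 1
P(hit 7) = (1 - 0)/(7 - 0) = 1/7 = 0.1429

0.1429


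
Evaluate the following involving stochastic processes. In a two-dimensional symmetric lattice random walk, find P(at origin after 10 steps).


P = C(10,5)^2 / 4^10
= 252^2 / 1048576
= 63504 / 1048576
= 0.0606

0.0606


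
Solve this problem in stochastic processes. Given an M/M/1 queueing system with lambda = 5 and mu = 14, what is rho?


rho = lambda/mu
= 5/14
= 0.3571

0.3571


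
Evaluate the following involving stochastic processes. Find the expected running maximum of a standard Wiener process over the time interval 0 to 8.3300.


E(max B(s)) = sqrt(2t/pi)
= sqrt(2*8.3300/pi)
= sqrt(5.3030)
= 2.3028

2.3028


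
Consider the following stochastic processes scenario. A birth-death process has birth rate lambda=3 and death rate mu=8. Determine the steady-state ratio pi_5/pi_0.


For birth-death process, pi_n/pi_0 = (lambda/mu)^n
= (3/8)^5
= 0.0074

0.0074


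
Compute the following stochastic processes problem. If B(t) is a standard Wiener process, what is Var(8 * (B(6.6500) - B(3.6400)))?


Var(alpha*(B(t)-B(s))) = alpha^2 * (t-s)
= 8^2 * (6.6500 - 3.6400)
= 64 * 3.0100
= 192.6400

192.6400


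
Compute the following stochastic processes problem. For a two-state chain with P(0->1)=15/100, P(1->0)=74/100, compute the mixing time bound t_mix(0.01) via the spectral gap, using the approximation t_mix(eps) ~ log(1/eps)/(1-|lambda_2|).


lambda_2 = |1 - p01 - p10| = |1 - 0.1500 - 0.7400| = 0.1100
t_mix ~ log(1/eps)/(1 - |lambda_2|)
= log(100)/(1 - 0.1100) = 4.6052/0.8900
= 5.1743

5.1743


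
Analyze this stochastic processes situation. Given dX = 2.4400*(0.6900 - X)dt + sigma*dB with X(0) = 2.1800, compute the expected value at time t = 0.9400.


E[X(t)] = mu + (X(0) - mu)*exp(-theta*t)
= 0.6900 + (2.1800 - 0.6900)*exp(-2.4400*0.9400)
= 0.6900 + 1.4900 * 0.1009
= 0.8403

0.8403


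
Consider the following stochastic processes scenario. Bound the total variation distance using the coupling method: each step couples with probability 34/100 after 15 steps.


TV distance bound <= (1-delta)^n
= (1 - 0.3400)^15
= 0.6600^15
= 0.0020

0.0020


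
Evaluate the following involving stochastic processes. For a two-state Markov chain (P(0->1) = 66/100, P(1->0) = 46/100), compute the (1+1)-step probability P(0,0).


P^2 = P^1 * P^1
Computing via matrix multiplication of the transition matrix.
Entry (0,0) of P^2 = 0.4192

0.4192


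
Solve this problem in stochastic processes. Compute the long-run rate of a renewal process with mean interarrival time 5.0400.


Long-run renewal rate = 1/E(X)
= 1/5.0400
= 0.1984

0.1984
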